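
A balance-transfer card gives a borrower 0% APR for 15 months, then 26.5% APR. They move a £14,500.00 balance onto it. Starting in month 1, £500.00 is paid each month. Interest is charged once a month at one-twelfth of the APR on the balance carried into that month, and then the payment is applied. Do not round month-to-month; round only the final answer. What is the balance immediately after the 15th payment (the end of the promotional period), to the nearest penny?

£7,000.00

Promo months 1–15 at r₀ = 0%/12 = 0; months 16+ at r₁ = 26.5%/12 = 0.0220833.
After month 15 (no interest yet): B = £14,500.00 − 15·£500.00 = £7,000.00.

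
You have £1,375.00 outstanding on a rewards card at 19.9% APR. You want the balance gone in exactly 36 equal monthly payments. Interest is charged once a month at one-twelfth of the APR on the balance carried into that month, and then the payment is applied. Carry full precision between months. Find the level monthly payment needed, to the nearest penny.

Monthly rate r = 19.9%/12 = 1.65833% = 0.0165833.
Level-payment amortization: P = B₀·r / (1 − (1+r)^(−n)) = 1375.00·0.0165833 / (1 − 1.01658^(−36)).
Denominator 1 − (1+r)^(−36) = 0.446837755.
P = 22.8021 / 0.446837755 ≈ 51.03.

£51.03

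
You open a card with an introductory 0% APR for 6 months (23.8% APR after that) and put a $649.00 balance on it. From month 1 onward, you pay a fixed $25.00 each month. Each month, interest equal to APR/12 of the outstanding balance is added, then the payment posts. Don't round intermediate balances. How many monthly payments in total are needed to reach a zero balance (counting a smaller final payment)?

Promo months 1–6 at r₀ = 0%/12 = 0; months 7+ at r₁ = 23.8%/12 = 0.0198333.
After month 6 (no interest yet): B = $649.00 − 6·$25.00 = $499.00.
Then at r₁ with $25.00/mo: n₂ = −ln(1 − r₁·B/P)/ln(1+r₁) ≈ 25.66 → 26 more payments.

32 months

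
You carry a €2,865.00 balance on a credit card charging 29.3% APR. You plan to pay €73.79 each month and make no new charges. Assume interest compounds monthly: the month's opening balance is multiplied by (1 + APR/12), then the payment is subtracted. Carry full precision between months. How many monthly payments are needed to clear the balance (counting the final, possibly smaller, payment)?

123 payments

Monthly rate r = 29.3%/12 = 2.44167% = 0.0244167.
Recurrence: B ← B·(1+r) − €73.79.
Month 1: interest €69.95; balance after payment €2,861.16.
Month 2: interest €69.86; balance after payment €2,857.23.
Closed form: n = −ln(1 − rB₀/P)/ln(1+r) = −ln(0.051989)/ln(1.02442) ≈ 122.567, so the balance reaches zero during payment 123.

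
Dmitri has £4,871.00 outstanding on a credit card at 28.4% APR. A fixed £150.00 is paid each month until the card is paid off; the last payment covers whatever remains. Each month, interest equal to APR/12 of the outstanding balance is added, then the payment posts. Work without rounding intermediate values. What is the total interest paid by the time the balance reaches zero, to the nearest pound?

Monthly rate r = 28.4%/12 = 2.36667% = 0.0236667.
Payoff takes n = ⌈−ln(1 − rB₀/P)/ln(1+r)⌉ = ⌈62.560⌉ = 63 payments; the last is £84.37.
Total paid = 62·£150.00 + £84.37 = £9,384.37.
Total interest = total paid − principal = £9,384.37 − £4,871.00 = £4,513.37.

£4,513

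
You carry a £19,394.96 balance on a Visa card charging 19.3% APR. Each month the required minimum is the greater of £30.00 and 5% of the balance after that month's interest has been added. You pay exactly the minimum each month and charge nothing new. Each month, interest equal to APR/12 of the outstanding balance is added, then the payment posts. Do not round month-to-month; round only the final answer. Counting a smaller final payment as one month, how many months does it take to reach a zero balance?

123 months

Monthly rate r = 19.3%/12 = 1.60833% = 0.0160833.
While 5% of the post-interest balance exceeds £30.00, each month B ← (B·(1+r))·(1 − 0.05), i.e. B shrinks by the factor (1+r)·0.95 = 0.96528.
This holds for months 1–99. Entering month 100 the balance is £586.58; 5% of the post-interest balance is now below £30.00, so the flat £30.00 minimum applies from here.
From month 100 a fixed £30.00 at rate r clears £586.58 in 24 more payments. Total: 99 + 24 = 123 months.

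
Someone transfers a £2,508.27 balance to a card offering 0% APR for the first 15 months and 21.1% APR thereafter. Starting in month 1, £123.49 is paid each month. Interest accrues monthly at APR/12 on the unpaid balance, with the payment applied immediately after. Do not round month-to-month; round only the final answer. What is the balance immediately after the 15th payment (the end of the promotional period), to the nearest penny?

£655.92

Promo months 1–15 at r₀ = 0%/12 = 0; months 16+ at r₁ = 21.1%/12 = 0.0175833.
After month 15 (no interest yet): B = £2,508.27 − 15·£123.49 = £655.92.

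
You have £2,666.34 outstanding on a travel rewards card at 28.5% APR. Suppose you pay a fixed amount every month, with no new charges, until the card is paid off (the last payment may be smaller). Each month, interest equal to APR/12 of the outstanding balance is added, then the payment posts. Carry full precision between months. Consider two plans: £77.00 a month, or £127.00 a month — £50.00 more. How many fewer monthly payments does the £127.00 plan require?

44 fewer payments

Monthly rate r = 28.5%/12 = 2.375% = 0.02375.
At £77.00/mo: n = ⌈−ln(1 − rB₀/P)/ln(1+r)⌉ = 74 payments (last £48.75); total interest = total paid − £2,666.34 = £3,003.41.
At £127.00/mo: 30 payments (last £52.88); total interest £1,069.54.
Payments saved = 74 − 30 = 44.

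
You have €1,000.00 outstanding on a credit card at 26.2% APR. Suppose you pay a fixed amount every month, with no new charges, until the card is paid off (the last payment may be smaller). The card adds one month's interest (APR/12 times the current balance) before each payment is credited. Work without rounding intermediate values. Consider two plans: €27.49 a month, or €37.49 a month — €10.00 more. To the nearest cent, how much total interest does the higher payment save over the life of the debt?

Monthly rate r = 26.2%/12 = 2.18333% = 0.0218333.
At €27.49/mo: n = ⌈−ln(1 − rB₀/P)/ln(1+r)⌉ = 74 payments (last €5.53); total interest = total paid − €1,000.00 = €1,012.30.
At €37.49/mo: 41 payments (last €16.14); total interest €515.74.
Interest saved = €1,012.30 − €515.74 = €496.56.

€496.56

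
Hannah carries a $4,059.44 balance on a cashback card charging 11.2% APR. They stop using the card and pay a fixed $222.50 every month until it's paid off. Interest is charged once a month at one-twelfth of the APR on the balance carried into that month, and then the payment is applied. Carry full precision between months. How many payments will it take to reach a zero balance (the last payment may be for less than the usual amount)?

Monthly rate r = 11.2%/12 = 0.933333% = 0.00933333.
Recurrence: B ← B·(1+r) − $222.50.
Month 1: interest $37.89; balance after payment $3,874.83.
Month 2: interest $36.17; balance after payment $3,688.49.
Closed form: n = −ln(1 − rB₀/P)/ln(1+r) = −ln(0.82972)/ln(1.00933) ≈ 20.094, so the balance reaches zero during payment 21.

21 payments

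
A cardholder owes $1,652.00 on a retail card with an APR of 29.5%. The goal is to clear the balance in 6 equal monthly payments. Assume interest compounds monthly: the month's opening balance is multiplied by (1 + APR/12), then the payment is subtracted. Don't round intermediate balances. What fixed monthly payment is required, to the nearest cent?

$299.50

Monthly rate r = 29.5%/12 = 2.45833% = 0.0245833.
Level-payment amortization: P = B₀·r / (1 − (1+r)^(−n)) = 1652.00·0.0245833 / (1 − 1.02458^(−6)).
Denominator 1 − (1+r)^(−6) = 0.135596975.
P = 40.6117 / 0.135596975 ≈ 299.50.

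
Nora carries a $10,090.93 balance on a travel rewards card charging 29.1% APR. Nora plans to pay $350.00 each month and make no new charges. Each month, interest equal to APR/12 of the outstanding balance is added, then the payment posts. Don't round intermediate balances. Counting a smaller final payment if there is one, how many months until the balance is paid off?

Monthly rate r = 29.1%/12 = 2.425% = 0.02425.
Recurrence: B ← B·(1+r) − $350.00.
Month 1: interest $244.71; balance after payment $9,985.64.
Month 2: interest $242.15; balance after payment $9,877.79.
Closed form: n = −ln(1 − rB₀/P)/ln(1+r) = −ln(0.30084)/ln(1.02425) ≈ 50.131, so the balance reaches zero during payment 51.

51 months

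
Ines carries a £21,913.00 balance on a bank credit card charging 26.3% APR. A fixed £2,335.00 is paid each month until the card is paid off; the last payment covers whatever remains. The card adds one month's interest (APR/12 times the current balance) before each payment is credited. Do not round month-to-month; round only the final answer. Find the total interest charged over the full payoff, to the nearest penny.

Monthly rate r = 26.3%/12 = 2.19167% = 0.0219167.
Payoff takes n = ⌈−ln(1 − rB₀/P)/ln(1+r)⌉ = ⌈10.621⌉ = 11 payments; the last is £1,456.48.
Total paid = 10·£2,335.00 + £1,456.48 = £24,806.48.
Total interest = total paid − principal = £24,806.48 − £21,913.00 = £2,893.48.

£2,893.48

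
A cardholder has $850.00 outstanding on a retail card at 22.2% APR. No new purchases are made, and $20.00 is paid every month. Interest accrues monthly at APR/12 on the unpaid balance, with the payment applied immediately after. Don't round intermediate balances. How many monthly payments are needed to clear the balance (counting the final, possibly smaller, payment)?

85 payments

Monthly rate r = 22.2%/12 = 1.85% = 0.0185.
Recurrence: B ← B·(1+r) − $20.00.
Month 1: interest $15.72; balance after payment $845.73.
Month 2: interest $15.65; balance after payment $841.37.
Closed form: n = −ln(1 − rB₀/P)/ln(1+r) = −ln(0.21375)/ln(1.0185) ≈ 84.172, so the balance reaches zero during payment 85.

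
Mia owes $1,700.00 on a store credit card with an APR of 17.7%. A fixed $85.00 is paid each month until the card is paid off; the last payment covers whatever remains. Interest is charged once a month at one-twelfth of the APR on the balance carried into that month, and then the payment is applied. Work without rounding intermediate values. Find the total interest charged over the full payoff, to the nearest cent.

$329.29

Monthly rate r = 17.7%/12 = 1.475% = 0.01475.
Payoff takes n = ⌈−ln(1 − rB₀/P)/ln(1+r)⌉ = ⌈23.873⌉ = 24 payments; the last is $74.29.
Total paid = 23·$85.00 + $74.29 = $2,029.29.
Total interest = total paid − principal = $2,029.29 − $1,700.00 = $329.29.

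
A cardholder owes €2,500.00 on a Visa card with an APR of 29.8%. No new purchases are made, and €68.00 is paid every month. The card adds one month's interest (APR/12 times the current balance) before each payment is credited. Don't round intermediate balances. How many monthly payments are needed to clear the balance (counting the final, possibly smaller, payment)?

Monthly rate r = 29.8%/12 = 2.48333% = 0.0248333.
Recurrence: B ← B·(1+r) − €68.00.
Month 1: interest €62.08; balance after payment €2,494.08.
Month 2: interest €61.94; balance after payment €2,488.02.
Closed form: n = −ln(1 − rB₀/P)/ln(1+r) = −ln(0.08701)/ln(1.02483) ≈ 99.541, so the balance reaches zero during payment 100.

100 payments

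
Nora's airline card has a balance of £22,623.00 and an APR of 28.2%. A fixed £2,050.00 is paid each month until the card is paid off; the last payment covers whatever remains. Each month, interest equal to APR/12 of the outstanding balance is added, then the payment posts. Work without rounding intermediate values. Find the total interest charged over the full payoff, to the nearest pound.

£3,874

Monthly rate r = 28.2%/12 = 2.35% = 0.0235.
Payoff takes n = ⌈−ln(1 − rB₀/P)/ln(1+r)⌉ = ⌈12.924⌉ = 13 payments; the last is £1,896.65.
Total paid = 12·£2,050.00 + £1,896.65 = £26,496.65.
Total interest = total paid − principal = £26,496.65 − £22,623.00 = £3,873.65.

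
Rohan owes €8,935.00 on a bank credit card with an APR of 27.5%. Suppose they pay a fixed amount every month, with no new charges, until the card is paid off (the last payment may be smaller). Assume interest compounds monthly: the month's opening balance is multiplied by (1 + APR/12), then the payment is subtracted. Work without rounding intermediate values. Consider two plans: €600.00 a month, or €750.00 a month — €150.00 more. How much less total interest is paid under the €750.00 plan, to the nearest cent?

Monthly rate r = 27.5%/12 = 2.29167% = 0.0229167.
At €600.00/mo: n = ⌈−ln(1 − rB₀/P)/ln(1+r)⌉ = 19 payments (last €255.69); total interest = total paid − €8,935.00 = €2,120.69.
At €750.00/mo: 15 payments (last €54.71); total interest €1,619.71.
Interest saved = €2,120.69 − €1,619.71 = €500.98.

€500.98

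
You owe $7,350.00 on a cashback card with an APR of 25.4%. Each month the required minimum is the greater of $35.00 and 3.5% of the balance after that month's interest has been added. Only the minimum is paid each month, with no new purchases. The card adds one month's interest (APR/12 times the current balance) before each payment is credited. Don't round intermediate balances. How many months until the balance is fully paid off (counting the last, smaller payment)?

Monthly rate r = 25.4%/12 = 2.11667% = 0.0211667.
While 3.5% of the post-interest balance exceeds $35.00, each month B ← (B·(1+r))·(1 − 0.035), i.e. B shrinks by the factor (1+r)·0.965 = 0.98543.
This holds for months 1–138. Entering month 139 the balance is $969.15; 3.5% of the post-interest balance is now below $35.00, so the flat $35.00 minimum applies from here.
From month 139 a fixed $35.00 at rate r clears $969.15 in 43 more payments. Total: 138 + 43 = 181 months.

181 months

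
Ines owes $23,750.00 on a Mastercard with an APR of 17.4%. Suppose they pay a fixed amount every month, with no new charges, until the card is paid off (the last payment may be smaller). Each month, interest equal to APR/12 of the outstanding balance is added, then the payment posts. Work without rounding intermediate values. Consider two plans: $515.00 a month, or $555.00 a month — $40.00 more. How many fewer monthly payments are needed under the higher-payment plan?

Monthly rate r = 17.4%/12 = 1.45% = 0.0145.
At $515.00/mo: n = ⌈−ln(1 − rB₀/P)/ln(1+r)⌉ = 77 payments (last $380.35); total interest = total paid − $23,750.00 = $15,770.35.
At $555.00/mo: 68 payments (last $169.12); total interest $13,604.12.
Payments saved = 77 − 68 = 9.

9 fewer payments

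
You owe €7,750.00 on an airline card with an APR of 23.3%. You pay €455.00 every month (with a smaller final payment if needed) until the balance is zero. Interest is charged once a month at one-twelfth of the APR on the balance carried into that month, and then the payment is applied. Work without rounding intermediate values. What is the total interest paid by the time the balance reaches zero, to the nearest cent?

€1,751.42

Monthly rate r = 23.3%/12 = 1.94167% = 0.0194167.
Payoff takes n = ⌈−ln(1 − rB₀/P)/ln(1+r)⌉ = ⌈20.881⌉ = 21 payments; the last is €401.42.
Total paid = 20·€455.00 + €401.42 = €9,501.42.
Total interest = total paid − principal = €9,501.42 − €7,750.00 = €1,751.42.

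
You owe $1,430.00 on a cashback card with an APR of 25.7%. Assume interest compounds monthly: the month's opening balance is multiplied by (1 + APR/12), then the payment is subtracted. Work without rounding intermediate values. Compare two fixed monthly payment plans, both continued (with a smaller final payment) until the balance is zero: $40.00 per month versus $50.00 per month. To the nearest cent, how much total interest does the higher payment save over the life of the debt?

Monthly rate r = 25.7%/12 = 2.14167% = 0.0214167.
At $40.00/mo: n = ⌈−ln(1 − rB₀/P)/ln(1+r)⌉ = 69 payments (last $18.91); total interest = total paid − $1,430.00 = $1,308.91.
At $50.00/mo: 45 payments (last $37.14); total interest $807.14.
Interest saved = $1,308.91 − $807.14 = $501.77.

$501.77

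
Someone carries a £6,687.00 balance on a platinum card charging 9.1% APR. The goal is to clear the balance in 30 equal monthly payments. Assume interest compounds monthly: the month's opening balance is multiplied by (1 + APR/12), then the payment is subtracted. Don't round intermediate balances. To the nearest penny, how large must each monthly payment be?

£250.06

Monthly rate r = 9.1%/12 = 0.758333% = 0.00758333.
Level-payment amortization: P = B₀·r / (1 − (1+r)^(−n)) = 6687.00·0.00758333 / (1 − 1.00758^(−30)).
Denominator 1 − (1+r)^(−30) = 0.202793655.
P = 50.7097 / 0.202793655 ≈ 250.06.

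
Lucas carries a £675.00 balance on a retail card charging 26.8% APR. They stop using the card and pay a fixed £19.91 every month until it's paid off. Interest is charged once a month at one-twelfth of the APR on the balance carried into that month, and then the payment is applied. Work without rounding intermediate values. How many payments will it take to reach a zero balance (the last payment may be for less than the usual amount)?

Monthly rate r = 26.8%/12 = 2.23333% = 0.0223333.
Recurrence: B ← B·(1+r) − £19.91.
Month 1: interest £15.07; balance after payment £670.17.
Month 2: interest £14.97; balance after payment £665.22.
Closed form: n = −ln(1 − rB₀/P)/ln(1+r) = −ln(0.24284)/ln(1.02233) ≈ 64.079, so the balance reaches zero during payment 65.

65 months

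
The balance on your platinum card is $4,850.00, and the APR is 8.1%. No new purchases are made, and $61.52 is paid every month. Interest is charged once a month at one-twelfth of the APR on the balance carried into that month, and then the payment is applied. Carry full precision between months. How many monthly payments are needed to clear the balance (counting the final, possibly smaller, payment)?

113 payments

Monthly rate r = 8.1%/12 = 0.675% = 0.00675.
Recurrence: B ← B·(1+r) − $61.52.
Month 1: interest $32.74; balance after payment $4,821.22.
Month 2: interest $32.54; balance after payment $4,792.24.
Closed form: n = −ln(1 − rB₀/P)/ln(1+r) = −ln(0.46786)/ln(1.00675) ≈ 112.912, so the balance reaches zero during payment 113.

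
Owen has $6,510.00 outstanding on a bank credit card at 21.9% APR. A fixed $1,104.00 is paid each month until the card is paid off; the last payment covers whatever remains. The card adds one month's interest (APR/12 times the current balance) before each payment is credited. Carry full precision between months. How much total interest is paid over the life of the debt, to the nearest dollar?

$442

Monthly rate r = 21.9%/12 = 1.825% = 0.01825.
Payoff takes n = ⌈−ln(1 − rB₀/P)/ln(1+r)⌉ = ⌈6.296⌉ = 7 payments; the last is $328.38.
Total paid = 6·$1,104.00 + $328.38 = $6,952.38.
Total interest = total paid − principal = $6,952.38 − $6,510.00 = $442.38.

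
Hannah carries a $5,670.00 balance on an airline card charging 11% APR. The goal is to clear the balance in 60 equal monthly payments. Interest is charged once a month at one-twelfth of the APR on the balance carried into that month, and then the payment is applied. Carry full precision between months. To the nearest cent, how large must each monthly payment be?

$123.28

Monthly rate r = 11%/12 = 0.916667% = 0.00916667.
Level-payment amortization: P = B₀·r / (1 − (1+r)^(−n)) = 5670.00·0.00916667 / (1 − 1.00917^(−60)).
Denominator 1 − (1+r)^(−60) = 0.42160281.
P = 51.975 / 0.42160281 ≈ 123.28.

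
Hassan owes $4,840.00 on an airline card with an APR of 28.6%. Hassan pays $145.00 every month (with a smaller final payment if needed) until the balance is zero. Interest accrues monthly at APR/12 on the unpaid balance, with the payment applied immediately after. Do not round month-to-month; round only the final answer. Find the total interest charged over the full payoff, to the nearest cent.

$4,932.55

Monthly rate r = 28.6%/12 = 2.38333% = 0.0238333.
Payoff takes n = ⌈−ln(1 − rB₀/P)/ln(1+r)⌉ = ⌈67.394⌉ = 68 payments; the last is $57.55.
Total paid = 67·$145.00 + $57.55 = $9,772.55.
Total interest = total paid − principal = $9,772.55 − $4,840.00 = $4,932.55.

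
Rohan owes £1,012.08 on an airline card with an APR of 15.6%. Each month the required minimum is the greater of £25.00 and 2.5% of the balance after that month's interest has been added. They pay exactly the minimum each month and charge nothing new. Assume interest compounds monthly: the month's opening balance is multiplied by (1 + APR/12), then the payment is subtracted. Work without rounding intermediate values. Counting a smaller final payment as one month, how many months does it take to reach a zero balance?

Monthly rate r = 15.6%/12 = 1.3% = 0.013.
While 2.5% of the post-interest balance exceeds £25.00, each month B ← (B·(1+r))·(1 − 0.025), i.e. B shrinks by the factor (1+r)·0.975 = 0.98767.
This holds for months 1–3. Entering month 4 the balance is £975.12; 2.5% of the post-interest balance is now below £25.00, so the flat £25.00 minimum applies from here.
From month 4 a fixed £25.00 at rate r clears £975.12 in 55 more payments. Total: 3 + 55 = 58 months.

58 months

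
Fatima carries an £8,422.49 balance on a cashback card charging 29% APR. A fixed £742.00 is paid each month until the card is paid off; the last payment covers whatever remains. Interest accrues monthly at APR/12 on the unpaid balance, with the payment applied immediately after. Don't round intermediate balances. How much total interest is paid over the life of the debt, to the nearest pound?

Monthly rate r = 29%/12 = 2.41667% = 0.0241667.
Payoff takes n = ⌈−ln(1 − rB₀/P)/ln(1+r)⌉ = ⌈13.428⌉ = 14 payments; the last is £319.49.
Total paid = 13·£742.00 + £319.49 = £9,965.49.
Total interest = total paid − principal = £9,965.49 − £8,422.49 = £1,543.00.

£1,543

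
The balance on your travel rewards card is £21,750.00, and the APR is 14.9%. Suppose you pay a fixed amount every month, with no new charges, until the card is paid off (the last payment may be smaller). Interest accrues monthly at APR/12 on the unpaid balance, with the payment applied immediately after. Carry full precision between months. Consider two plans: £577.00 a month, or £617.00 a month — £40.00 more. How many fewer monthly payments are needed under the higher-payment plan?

Monthly rate r = 14.9%/12 = 1.24167% = 0.0124167.
At £577.00/mo: n = ⌈−ln(1 − rB₀/P)/ln(1+r)⌉ = 52 payments (last £86.83); total interest = total paid − £21,750.00 = £7,763.83.
At £617.00/mo: 47 payments (last £404.58); total interest £7,036.58.
Payments saved = 52 − 47 = 5.

5 fewer payments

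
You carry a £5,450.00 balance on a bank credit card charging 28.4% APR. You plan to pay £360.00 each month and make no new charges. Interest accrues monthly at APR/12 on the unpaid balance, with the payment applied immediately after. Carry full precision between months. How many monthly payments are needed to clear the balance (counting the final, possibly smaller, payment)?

19 payments

Monthly rate r = 28.4%/12 = 2.36667% = 0.0236667.
Recurrence: B ← B·(1+r) − £360.00.
Month 1: interest £128.98; balance after payment £5,218.98.
Month 2: interest £123.52; balance after payment £4,982.50.
Closed form: n = −ln(1 − rB₀/P)/ln(1+r) = −ln(0.64171)/ln(1.02367) ≈ 18.965, so the balance reaches zero during payment 19.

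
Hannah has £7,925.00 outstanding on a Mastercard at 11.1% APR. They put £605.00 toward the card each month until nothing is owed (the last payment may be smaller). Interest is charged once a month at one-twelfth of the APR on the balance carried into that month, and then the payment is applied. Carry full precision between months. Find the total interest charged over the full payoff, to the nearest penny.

£561.90

Monthly rate r = 11.1%/12 = 0.925% = 0.00925.
Payoff takes n = ⌈−ln(1 − rB₀/P)/ln(1+r)⌉ = ⌈14.028⌉ = 15 payments; the last is £16.90.
Total paid = 14·£605.00 + £16.90 = £8,486.90.
Total interest = total paid − principal = £8,486.90 − £7,925.00 = £561.90.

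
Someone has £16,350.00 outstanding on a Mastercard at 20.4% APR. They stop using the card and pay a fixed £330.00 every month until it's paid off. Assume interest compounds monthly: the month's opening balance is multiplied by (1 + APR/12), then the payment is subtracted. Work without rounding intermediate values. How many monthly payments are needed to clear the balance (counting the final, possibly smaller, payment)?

110 months

Monthly rate r = 20.4%/12 = 1.7% = 0.017.
Recurrence: B ← B·(1+r) − £330.00.
Month 1: interest £277.95; balance after payment £16,297.95.
Month 2: interest £277.07; balance after payment £16,245.02.
Closed form: n = −ln(1 − rB₀/P)/ln(1+r) = −ln(0.15773)/ln(1.017) ≈ 109.561, so the balance reaches zero during payment 110.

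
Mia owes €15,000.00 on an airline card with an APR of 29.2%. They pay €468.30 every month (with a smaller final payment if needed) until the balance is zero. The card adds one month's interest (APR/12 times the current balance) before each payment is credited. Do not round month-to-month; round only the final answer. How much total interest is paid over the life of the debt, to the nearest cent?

Monthly rate r = 29.2%/12 = 2.43333% = 0.0243333.
Payoff takes n = ⌈−ln(1 − rB₀/P)/ln(1+r)⌉ = ⌈62.868⌉ = 63 payments; the last is €407.12.
Total paid = 62·€468.30 + €407.12 = €29,441.72.
Total interest = total paid − principal = €29,441.72 − €15,000.00 = €14,441.72.

€14,441.72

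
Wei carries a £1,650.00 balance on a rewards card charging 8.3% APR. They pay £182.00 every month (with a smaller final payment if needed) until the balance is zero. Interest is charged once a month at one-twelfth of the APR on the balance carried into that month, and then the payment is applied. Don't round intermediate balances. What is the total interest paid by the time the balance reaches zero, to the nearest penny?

Monthly rate r = 8.3%/12 = 0.691667% = 0.00691667.
Payoff takes n = ⌈−ln(1 − rB₀/P)/ln(1+r)⌉ = ⌈9.395⌉ = 10 payments; the last is £72.04.
Total paid = 9·£182.00 + £72.04 = £1,710.04.
Total interest = total paid − principal = £1,710.04 − £1,650.00 = £60.04.

£60.04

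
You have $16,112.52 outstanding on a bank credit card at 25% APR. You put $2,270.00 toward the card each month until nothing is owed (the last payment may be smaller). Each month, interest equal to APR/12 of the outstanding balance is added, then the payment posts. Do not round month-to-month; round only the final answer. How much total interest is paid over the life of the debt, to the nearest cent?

Monthly rate r = 25%/12 = 2.08333% = 0.0208333.
Payoff takes n = ⌈−ln(1 − rB₀/P)/ln(1+r)⌉ = ⌈7.761⌉ = 8 payments; the last is $1,731.33.
Total paid = 7·$2,270.00 + $1,731.33 = $17,621.33.
Total interest = total paid − principal = $17,621.33 − $16,112.52 = $1,508.81.

$1,508.81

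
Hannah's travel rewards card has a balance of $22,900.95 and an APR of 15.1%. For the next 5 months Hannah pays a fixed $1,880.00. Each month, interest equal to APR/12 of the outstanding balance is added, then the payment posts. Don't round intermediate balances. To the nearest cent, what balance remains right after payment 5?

$14,738.96

Monthly rate r = 15.1%/12 = 1.25833% = 0.0125833.
Each month: B ← B·(1+r) − $1,880.00.
Month 1: interest $288.17; balance after payment $21,309.12.
Month 2: interest $268.14; balance after payment $19,697.26.
Month 3: interest $247.86; balance after payment $18,065.12.
Month 4: interest $227.32; balance after payment $16,412.44.
Month 5: interest $206.52; balance after payment $14,738.96.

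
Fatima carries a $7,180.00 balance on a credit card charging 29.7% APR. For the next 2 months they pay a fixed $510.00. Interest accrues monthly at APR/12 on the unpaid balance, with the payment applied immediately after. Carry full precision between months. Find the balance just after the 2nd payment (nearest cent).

$6,507.19

Monthly rate r = 29.7%/12 = 2.475% = 0.02475.
Each month: B ← B·(1+r) − $510.00.
Month 1: interest $177.70; balance after payment $6,847.70.
Month 2: interest $169.48; balance after payment $6,507.19.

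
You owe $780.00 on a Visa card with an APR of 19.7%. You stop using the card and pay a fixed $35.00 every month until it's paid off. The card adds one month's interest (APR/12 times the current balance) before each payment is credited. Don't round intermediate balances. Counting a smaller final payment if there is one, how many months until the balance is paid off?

Monthly rate r = 19.7%/12 = 1.64167% = 0.0164167.
Recurrence: B ← B·(1+r) − $35.00.
Month 1: interest $12.80; balance after payment $757.80.
Month 2: interest $12.44; balance after payment $735.25.
Closed form: n = −ln(1 − rB₀/P)/ln(1+r) = −ln(0.63414)/ln(1.01642) ≈ 27.972, so the balance reaches zero during payment 28.

28 payments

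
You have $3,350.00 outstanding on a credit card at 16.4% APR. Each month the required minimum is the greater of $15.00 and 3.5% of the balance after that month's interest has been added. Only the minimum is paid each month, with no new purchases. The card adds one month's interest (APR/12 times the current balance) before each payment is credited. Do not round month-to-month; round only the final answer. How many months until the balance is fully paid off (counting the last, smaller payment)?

Monthly rate r = 16.4%/12 = 1.36667% = 0.0136667.
While 3.5% of the post-interest balance exceeds $15.00, each month B ← (B·(1+r))·(1 − 0.035), i.e. B shrinks by the factor (1+r)·0.965 = 0.97819.
This holds for months 1–94. Entering month 95 the balance is $421.46; 3.5% of the post-interest balance is now below $15.00, so the flat $15.00 minimum applies from here.
From month 95 a fixed $15.00 at rate r clears $421.46 in 36 more payments. Total: 94 + 36 = 130 months.

130 months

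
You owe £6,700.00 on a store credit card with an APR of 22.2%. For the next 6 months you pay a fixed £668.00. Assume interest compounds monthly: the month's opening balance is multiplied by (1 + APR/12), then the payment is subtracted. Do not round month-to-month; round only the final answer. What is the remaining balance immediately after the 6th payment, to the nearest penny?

Monthly rate r = 22.2%/12 = 1.85% = 0.0185.
Each month: B ← B·(1+r) − £668.00.
Month 1: interest £123.95; balance after payment £6,155.95.
Month 2: interest £113.89; balance after payment £5,601.84.
Month 3: interest £103.63; balance after payment £5,037.47.
Month 4: interest £93.19; balance after payment £4,462.66.
Month 5: interest £82.56; balance after payment £3,877.22.
Month 6: interest £71.73; balance after payment £3,280.95.

£3,280.95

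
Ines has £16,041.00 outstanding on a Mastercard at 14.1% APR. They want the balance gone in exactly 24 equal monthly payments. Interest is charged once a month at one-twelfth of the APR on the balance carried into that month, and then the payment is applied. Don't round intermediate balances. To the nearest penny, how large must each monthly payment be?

£770.93

Monthly rate r = 14.1%/12 = 1.175% = 0.01175.
Level-payment amortization: P = B₀·r / (1 − (1+r)^(−n)) = 16041.00·0.01175 / (1 − 1.01175^(−24)).
Denominator 1 − (1+r)^(−24) = 0.244485356.
P = 188.482 / 0.244485356 ≈ 770.93.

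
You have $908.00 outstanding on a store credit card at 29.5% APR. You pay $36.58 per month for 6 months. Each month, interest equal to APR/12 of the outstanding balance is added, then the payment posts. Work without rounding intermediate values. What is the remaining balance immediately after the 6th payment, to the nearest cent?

Monthly rate r = 29.5%/12 = 2.45833% = 0.0245833.
Each month: B ← B·(1+r) − $36.58.
Month 1: interest $22.32; balance after payment $893.74.
Month 2: interest $21.97; balance after payment $879.13.
Month 3: interest $21.61; balance after payment $864.16.
Month 4: interest $21.24; balance after payment $848.83.
Month 5: interest $20.87; balance after payment $833.12.
Month 6: interest $20.48; balance after payment $817.02.

$817.02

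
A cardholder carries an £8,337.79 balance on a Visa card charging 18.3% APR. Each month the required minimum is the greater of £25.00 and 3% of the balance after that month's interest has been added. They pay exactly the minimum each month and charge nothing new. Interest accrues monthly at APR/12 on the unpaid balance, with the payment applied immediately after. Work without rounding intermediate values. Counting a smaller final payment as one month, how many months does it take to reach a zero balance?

Monthly rate r = 18.3%/12 = 1.525% = 0.01525.
While 3% of the post-interest balance exceeds £25.00, each month B ← (B·(1+r))·(1 − 0.03), i.e. B shrinks by the factor (1+r)·0.97 = 0.98479.
This holds for months 1–152. Entering month 153 the balance is £811.80; 3% of the post-interest balance is now below £25.00, so the flat £25.00 minimum applies from here.
From month 153 a fixed £25.00 at rate r clears £811.80 in 46 more payments. Total: 152 + 46 = 198 months.

198 months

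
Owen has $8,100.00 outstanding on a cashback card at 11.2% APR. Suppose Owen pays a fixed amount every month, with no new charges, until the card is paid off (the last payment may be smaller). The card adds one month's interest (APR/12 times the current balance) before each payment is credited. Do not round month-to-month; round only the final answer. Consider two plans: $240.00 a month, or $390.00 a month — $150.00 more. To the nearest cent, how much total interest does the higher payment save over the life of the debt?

Monthly rate r = 11.2%/12 = 0.933333% = 0.00933333.
At $240.00/mo: n = ⌈−ln(1 − rB₀/P)/ln(1+r)⌉ = 41 payments (last $174.20); total interest = total paid − $8,100.00 = $1,674.20.
At $390.00/mo: 24 payments (last $76.25); total interest $946.25.
Interest saved = $1,674.20 − $946.25 = $727.95.

$727.95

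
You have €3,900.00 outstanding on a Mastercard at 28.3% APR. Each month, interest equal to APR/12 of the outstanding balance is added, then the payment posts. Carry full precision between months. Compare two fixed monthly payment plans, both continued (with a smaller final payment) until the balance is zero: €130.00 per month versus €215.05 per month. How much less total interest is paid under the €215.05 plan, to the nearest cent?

€1,707.33

Monthly rate r = 28.3%/12 = 2.35833% = 0.0235833.
At €130.00/mo: n = ⌈−ln(1 − rB₀/P)/ln(1+r)⌉ = 53 payments (last €96.19); total interest = total paid − €3,900.00 = €2,956.19.
At €215.05/mo: 24 payments (last €202.71); total interest €1,248.86.
Interest saved = €2,956.19 − €1,248.86 = €1,707.33.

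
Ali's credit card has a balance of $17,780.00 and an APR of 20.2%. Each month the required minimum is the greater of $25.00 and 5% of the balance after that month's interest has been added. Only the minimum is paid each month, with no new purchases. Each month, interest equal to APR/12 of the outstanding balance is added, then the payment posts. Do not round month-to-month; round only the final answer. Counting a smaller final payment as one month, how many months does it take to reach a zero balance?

Monthly rate r = 20.2%/12 = 1.68333% = 0.0168333.
While 5% of the post-interest balance exceeds $25.00, each month B ← (B·(1+r))·(1 − 0.05), i.e. B shrinks by the factor (1+r)·0.95 = 0.96599.
This holds for months 1–104. Entering month 105 the balance is $486.59; 5% of the post-interest balance is now below $25.00, so the flat $25.00 minimum applies from here.
From month 105 a fixed $25.00 at rate r clears $486.59 in 24 more payments. Total: 104 + 24 = 128 months.

128 months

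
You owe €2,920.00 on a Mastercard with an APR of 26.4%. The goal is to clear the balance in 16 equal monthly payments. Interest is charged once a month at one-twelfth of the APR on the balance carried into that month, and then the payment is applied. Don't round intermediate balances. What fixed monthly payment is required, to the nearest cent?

€218.48

Monthly rate r = 26.4%/12 = 2.2% = 0.022.
Level-payment amortization: P = B₀·r / (1 − (1+r)^(−n)) = 2920.00·0.022 / (1 − 1.022^(−16)).
Denominator 1 − (1+r)^(−16) = 0.294030941.
P = 64.24 / 0.294030941 ≈ 218.48.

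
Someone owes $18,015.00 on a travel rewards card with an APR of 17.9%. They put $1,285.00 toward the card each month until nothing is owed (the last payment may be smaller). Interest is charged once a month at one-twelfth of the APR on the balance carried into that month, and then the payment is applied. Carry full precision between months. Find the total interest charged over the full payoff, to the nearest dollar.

$2,347

Monthly rate r = 17.9%/12 = 1.49167% = 0.0149167.
Payoff takes n = ⌈−ln(1 − rB₀/P)/ln(1+r)⌉ = ⌈15.845⌉ = 16 payments; the last is $1,087.45.
Total paid = 15·$1,285.00 + $1,087.45 = $20,362.45.
Total interest = total paid − principal = $20,362.45 − $18,015.00 = $2,347.45.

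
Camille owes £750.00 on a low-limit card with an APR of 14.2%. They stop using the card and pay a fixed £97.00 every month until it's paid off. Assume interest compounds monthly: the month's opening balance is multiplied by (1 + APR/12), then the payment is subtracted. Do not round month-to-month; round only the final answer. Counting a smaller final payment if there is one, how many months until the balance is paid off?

Monthly rate r = 14.2%/12 = 1.18333% = 0.0118333.
Recurrence: B ← B·(1+r) − £97.00.
Month 1: interest £8.88; balance after payment £661.88.
Month 2: interest £7.83; balance after payment £572.71.
Closed form: n = −ln(1 − rB₀/P)/ln(1+r) = −ln(0.90851)/ln(1.01183) ≈ 8.157, so the balance reaches zero during payment 9.

9 payments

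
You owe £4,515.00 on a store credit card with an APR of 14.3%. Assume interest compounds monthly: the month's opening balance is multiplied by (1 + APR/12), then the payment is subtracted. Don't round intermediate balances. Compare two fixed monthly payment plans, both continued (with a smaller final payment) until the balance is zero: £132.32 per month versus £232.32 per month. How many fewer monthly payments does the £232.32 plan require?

22 fewer payments

Monthly rate r = 14.3%/12 = 1.19167% = 0.0119167.
At £132.32/mo: n = ⌈−ln(1 − rB₀/P)/ln(1+r)⌉ = 45 payments (last £7.68); total interest = total paid − £4,515.00 = £1,314.76.
At £232.32/mo: 23 payments (last £55.54); total interest £651.58.
Payments saved = 45 − 23 = 22.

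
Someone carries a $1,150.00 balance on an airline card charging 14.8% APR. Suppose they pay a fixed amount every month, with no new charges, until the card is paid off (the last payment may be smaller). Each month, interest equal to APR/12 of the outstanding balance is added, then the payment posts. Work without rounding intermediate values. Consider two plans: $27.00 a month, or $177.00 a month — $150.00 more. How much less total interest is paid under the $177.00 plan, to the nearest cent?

Monthly rate r = 14.8%/12 = 1.23333% = 0.0123333.
At $27.00/mo: n = ⌈−ln(1 − rB₀/P)/ln(1+r)⌉ = 61 payments (last $21.21); total interest = total paid − $1,150.00 = $491.21.
At $177.00/mo: 7 payments (last $144.24); total interest $56.24.
Interest saved = $491.21 − $56.24 = $434.97.

$434.97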